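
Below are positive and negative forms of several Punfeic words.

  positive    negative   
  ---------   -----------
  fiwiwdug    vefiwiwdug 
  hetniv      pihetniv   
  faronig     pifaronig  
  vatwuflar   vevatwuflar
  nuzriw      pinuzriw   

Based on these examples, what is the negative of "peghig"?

pipeghig

faronig and fiwiwdug both end in -g yet inflect differently (pifaronig, vefiwiwdug), so the final letter is not what conditions the rule; the last vowel is.
"peghig" has last vowel 'i'. The stems whose last vowel is 'i' (nuzriw → pinuzriw, faronig → pifaronig, hetniv → pihetniv) add the prefix pi-.
The other pattern: stems whose last vowel is 'a' or 'u' add the prefix ve-.
So peghig → pipeghig.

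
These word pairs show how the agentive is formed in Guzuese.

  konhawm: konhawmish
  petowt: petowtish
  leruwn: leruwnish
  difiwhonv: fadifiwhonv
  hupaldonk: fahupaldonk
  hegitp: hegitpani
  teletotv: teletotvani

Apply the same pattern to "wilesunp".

difiwhonv and teletotv both end in -v yet inflect differently (fadifiwhonv, teletotvani), so the final letter is not what conditions the rule; the second-to-last letter is.
"wilesunp" has second-to-last letter 'n'. The stems whose second-to-last letter is 'n' (difiwhonv → fadifiwhonv, hupaldonk → fahupaldonk) add the prefix fa-.
So wilesunp → fawilesunp.

fawilesunp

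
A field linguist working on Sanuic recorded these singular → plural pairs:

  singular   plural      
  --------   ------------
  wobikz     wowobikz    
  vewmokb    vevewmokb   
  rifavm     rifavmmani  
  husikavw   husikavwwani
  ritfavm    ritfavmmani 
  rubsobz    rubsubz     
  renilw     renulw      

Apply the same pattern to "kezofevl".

kezofevllani

"kezofevl" has second-to-last letter 'v'. The stems whose second-to-last letter is 'v' (rifavm → rifavmmani, husikavw → husikavwwani, ritfavm → ritfavmmani) double the final consonant and add -ani.
So kezofevl → kezofevllani.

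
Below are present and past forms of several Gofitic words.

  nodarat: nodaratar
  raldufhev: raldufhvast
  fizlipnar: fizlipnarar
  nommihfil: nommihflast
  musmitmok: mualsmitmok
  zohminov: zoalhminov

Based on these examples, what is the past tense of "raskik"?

zohminov and raldufhev both end in -v yet inflect differently (zoalhminov, raldufhvast), so the final letter is not what conditions the rule; the last vowel is.
"raskik" has last vowel 'i'. The one such stem in the data (nommihfil → nommihflast) deletes the last vowel and adds -ast (as does raldufhev), so the same rule applies.
The other patterns: stems whose last vowel is 'a' add -ar; stems whose last vowel is 'o' insert -al- after the first vowel.
So raskik → raskkast.

raskkast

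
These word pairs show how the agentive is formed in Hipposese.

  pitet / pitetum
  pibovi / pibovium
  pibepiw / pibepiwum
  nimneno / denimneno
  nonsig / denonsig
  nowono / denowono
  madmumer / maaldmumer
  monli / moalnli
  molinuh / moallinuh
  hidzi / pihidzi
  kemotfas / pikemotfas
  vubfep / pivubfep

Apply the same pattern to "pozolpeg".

pibovi and monli both end in -i yet inflect differently (pibovium, moalnli), so the final letter is not what conditions the rule; the first letter is.
"pozolpeg" begins with p-. The stems beginning with p- (pitet → pitetum, pibovi → pibovium, pibepiw → pibepiwum) add -um.
The other patterns: stems beginning with n- add the prefix de-; stems beginning with m- insert -al- after the first vowel; stems beginning with h-, k- or v- add the prefix pi-.
So pozolpeg → pozolpegum.

pozolpegum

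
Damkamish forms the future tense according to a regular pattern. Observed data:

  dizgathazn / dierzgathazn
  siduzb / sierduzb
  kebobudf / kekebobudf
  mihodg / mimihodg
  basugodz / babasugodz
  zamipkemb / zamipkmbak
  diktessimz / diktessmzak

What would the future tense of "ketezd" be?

siduzb and zamipkemb both end in -b yet inflect differently (sierduzb, zamipkmbak), so the final letter is not what conditions the rule; the second-to-last letter is.
"ketezd" has second-to-last letter 'z'. The stems whose second-to-last letter is 'z' (dizgathazn → dierzgathazn, siduzb → sierduzb) insert -er- after the first vowel.
The other patterns: stems whose second-to-last letter is 'd' repeat the first consonant+vowel as a prefix; stems whose second-to-last letter is 'm' delete the last vowel and add -ak.
So ketezd → keertezd.

keertezd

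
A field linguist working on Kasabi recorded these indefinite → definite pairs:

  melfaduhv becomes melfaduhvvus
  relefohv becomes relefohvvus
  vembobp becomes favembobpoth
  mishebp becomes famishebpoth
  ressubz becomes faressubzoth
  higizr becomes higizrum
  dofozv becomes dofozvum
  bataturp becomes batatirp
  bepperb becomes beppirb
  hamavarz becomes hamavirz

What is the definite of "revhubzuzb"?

melfaduhv and dofozv both end in -v yet inflect differently (melfaduhvvus, dofozvum), so the final letter is not what conditions the rule; the second-to-last letter is.
"revhubzuzb" has second-to-last letter 'z'. The stems whose second-to-last letter is 'z' (higizr → higizrum, dofozv → dofozvum) add -um.
The other patterns: stems whose second-to-last letter is 'h' double the final consonant and add -us; stems whose second-to-last letter is 'b' add fa- … -oth around the stem; stems whose second-to-last letter is 'r' change the last vowel to 'i'.
So revhubzuzb → revhubzuzbum.

revhubzuzbum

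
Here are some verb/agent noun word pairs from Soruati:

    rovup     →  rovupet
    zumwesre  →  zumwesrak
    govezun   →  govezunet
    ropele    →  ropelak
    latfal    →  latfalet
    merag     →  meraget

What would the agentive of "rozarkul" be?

rozarkulet

"rozarkul" ends in a consonant. The stems ending in a consonant (merag → meraget, rovup → rovupet, latfal → latfalet) add -et.
The other pattern: stems ending in a vowel drop the final letter and add -ak.
So rozarkul → rozarkulet.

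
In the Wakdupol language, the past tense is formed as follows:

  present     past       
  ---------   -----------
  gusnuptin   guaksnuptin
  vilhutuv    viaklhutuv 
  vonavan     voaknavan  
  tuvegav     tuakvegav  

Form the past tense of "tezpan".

Every pair shown (gusnuptin → guaksnuptin, vilhutuv → viaklhutuv, vonavan → voaknavan, …) follows the same rule: insert -ak- after the first vowel.
So tezpan → teakzpan.

teakzpan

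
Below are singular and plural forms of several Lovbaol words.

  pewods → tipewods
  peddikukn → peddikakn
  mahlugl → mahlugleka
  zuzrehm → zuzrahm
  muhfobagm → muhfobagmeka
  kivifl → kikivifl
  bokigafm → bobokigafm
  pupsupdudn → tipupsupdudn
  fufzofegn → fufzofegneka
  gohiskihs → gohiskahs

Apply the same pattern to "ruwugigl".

ruwugigleka

fufzofegn and pupsupdudn both end in -n yet inflect differently (fufzofegneka, tipupsupdudn), so the final letter is not what conditions the rule; the second-to-last letter is.
"ruwugigl" has second-to-last letter 'g'. The stems whose second-to-last letter is 'g' (fufzofegn → fufzofegneka, muhfobagm → muhfobagmeka, mahlugl → mahlugleka) add -eka.
The other patterns: stems whose second-to-last letter is 'd' add the prefix ti-; stems whose second-to-last letter is 'f' repeat the first consonant+vowel as a prefix; stems whose second-to-last letter is 'h' or 'k' change the last vowel to 'a'.
So ruwugigl → ruwugigleka.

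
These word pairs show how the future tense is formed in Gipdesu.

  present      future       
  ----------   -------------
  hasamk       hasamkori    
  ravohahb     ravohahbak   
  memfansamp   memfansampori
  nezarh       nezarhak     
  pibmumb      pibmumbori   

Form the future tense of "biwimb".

biwimbori

pibmumb and ravohahb both end in -b yet inflect differently (pibmumbori, ravohahbak), so the final letter is not what conditions the rule; the second-to-last letter is.
"biwimb" has second-to-last letter 'm'. The stems whose second-to-last letter is 'm' (memfansamp → memfansampori, pibmumb → pibmumbori, hasamk → hasamkori) add -ori.
So biwimb → biwimbori.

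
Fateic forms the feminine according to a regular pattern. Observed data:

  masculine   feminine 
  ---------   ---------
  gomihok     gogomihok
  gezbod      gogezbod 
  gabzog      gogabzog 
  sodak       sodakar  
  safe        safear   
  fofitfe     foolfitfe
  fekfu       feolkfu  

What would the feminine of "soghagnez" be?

"soghagnez" begins with s-. The stems beginning with s- (safe → safear, sodak → sodakar) add -ar.
So soghagnez → soghagnezar.

soghagnezar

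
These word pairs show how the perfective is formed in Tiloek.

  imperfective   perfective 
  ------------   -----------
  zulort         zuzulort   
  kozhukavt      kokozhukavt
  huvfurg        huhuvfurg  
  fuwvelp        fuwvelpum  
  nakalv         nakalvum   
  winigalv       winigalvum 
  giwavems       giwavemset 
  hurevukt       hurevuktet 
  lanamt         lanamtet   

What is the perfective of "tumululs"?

tumululsum

zulort and hurevukt both end in -t yet inflect differently (zuzulort, hurevuktet), so the final letter is not what conditions the rule; the second-to-last letter is.
"tumululs" has second-to-last letter 'l'. The stems whose second-to-last letter is 'l' (fuwvelp → fuwvelpum, nakalv → nakalvum, winigalv → winigalvum) add -um.
So tumululs → tumululsum.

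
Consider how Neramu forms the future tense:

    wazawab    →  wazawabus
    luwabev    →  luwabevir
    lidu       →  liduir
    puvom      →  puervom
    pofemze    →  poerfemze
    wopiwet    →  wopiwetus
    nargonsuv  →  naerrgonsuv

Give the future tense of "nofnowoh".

noerfnowoh

luwabev and nargonsuv both end in -v yet inflect differently (luwabevir, naerrgonsuv), so the final letter is not what conditions the rule; the first letter is.
"nofnowoh" begins with n-. The one such stem in the data (nargonsuv → naerrgonsuv) inserts -er- after the first vowel (as do puvom, pofemze), so the same rule applies.
The other patterns: stems beginning with w- add -us; stems beginning with l- add -ir.
So nofnowoh → noerfnowoh.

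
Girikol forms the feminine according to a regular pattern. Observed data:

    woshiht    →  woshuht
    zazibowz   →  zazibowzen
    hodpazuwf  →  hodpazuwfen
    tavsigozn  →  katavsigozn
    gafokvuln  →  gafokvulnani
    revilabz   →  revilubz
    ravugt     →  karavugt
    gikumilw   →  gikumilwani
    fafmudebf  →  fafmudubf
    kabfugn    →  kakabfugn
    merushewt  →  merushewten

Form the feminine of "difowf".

difowfen

hodpazuwf and fafmudebf both end in -f yet inflect differently (hodpazuwfen, fafmudubf), so the final letter is not what conditions the rule; the second-to-last letter is.
"difowf" has second-to-last letter 'w'. The stems whose second-to-last letter is 'w' (zazibowz → zazibowzen, merushewt → merushewten, hodpazuwf → hodpazuwfen) add -en.
So difowf → difowfen.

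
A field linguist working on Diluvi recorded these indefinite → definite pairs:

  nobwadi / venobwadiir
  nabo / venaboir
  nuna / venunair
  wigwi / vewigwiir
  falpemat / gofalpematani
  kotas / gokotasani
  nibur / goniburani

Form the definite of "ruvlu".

"ruvlu" ends in a vowel. The stems ending in a vowel (nobwadi → venobwadiir, nabo → venaboir, nuna → venunair) add ve- … -ir around the stem.
So ruvlu → veruvluir.

veruvluir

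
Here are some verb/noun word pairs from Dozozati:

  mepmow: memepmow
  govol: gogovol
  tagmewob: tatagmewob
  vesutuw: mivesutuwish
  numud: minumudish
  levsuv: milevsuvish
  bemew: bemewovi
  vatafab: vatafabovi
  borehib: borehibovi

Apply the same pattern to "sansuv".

"sansuv" has last vowel 'u'. The stems whose last vowel is 'u' (vesutuw → mivesutuwish, numud → minumudish, levsuv → milevsuvish) add mi- … -ish around the stem.
The other patterns: stems whose last vowel is 'o' repeat the first consonant+vowel as a prefix; stems whose last vowel is 'a', 'e' or 'i' add -ovi.
So sansuv → misansuvish.

misansuvish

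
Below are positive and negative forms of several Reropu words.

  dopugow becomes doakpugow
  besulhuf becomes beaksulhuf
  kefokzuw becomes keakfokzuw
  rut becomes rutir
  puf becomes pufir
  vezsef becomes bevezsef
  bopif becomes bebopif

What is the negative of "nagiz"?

benagiz

puf and vezsef both end in -f yet inflect differently (pufir, bevezsef), so the final letter is not what conditions the rule; the number of vowels is.
"nagiz" has 2 vowels. The stems with 2 vowels (vezsef → bevezsef, bopif → bebopif) add the prefix be-.
So nagiz → benagiz.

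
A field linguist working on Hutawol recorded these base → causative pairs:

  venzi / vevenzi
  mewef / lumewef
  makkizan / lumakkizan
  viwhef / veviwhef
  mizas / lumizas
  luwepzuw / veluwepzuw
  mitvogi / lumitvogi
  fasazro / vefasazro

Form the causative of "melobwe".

mitvogi and venzi both end in -i yet inflect differently (lumitvogi, vevenzi), so the final letter is not what conditions the rule; the first letter is.
"melobwe" begins with m-. The stems beginning with m- (mitvogi → lumitvogi, mizas → lumizas, makkizan → lumakkizan) add the prefix lu-.
The other pattern: stems beginning with f-, l- or v- add the prefix ve-.
So melobwe → lumelobwe.

lumelobwe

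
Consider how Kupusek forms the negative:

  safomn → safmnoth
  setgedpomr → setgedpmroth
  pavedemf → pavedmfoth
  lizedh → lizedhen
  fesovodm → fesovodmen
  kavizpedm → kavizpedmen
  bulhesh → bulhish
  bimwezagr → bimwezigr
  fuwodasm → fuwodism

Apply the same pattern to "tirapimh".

lizedh and bulhesh both end in -h yet inflect differently (lizedhen, bulhish), so the final letter is not what conditions the rule; the second-to-last letter is.
"tirapimh" has second-to-last letter 'm'. The stems whose second-to-last letter is 'm' (safomn → safmnoth, setgedpomr → setgedpmroth, pavedemf → pavedmfoth) delete the last vowel and add -oth.
The other patterns: stems whose second-to-last letter is 'd' add -en; stems whose second-to-last letter is 'g' or 's' change the last vowel to 'i'.
So tirapimh → tirapmhoth.

tirapmhoth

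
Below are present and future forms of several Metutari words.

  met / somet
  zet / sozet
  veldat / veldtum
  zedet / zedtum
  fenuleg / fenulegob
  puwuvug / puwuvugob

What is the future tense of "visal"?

vislum

"visal" has 2 vowels. The stems with 2 vowels (veldat → veldtum, zedet → zedtum) delete the last vowel and add -um.
The other patterns: stems with 1 vowel add the prefix so-; stems with 3 vowels add -ob.
So visal → vislum.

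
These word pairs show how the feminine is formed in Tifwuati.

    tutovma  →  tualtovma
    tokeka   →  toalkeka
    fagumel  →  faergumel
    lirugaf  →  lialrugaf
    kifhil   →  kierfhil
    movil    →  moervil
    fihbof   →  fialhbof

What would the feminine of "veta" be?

vealta

fagumel and fihbof both begin with f- yet inflect differently (faergumel, fialhbof), so the first letter is not what conditions the rule; the final letter is.
"veta" ends in -a. The stems ending in -a (tutovma → tualtovma, tokeka → toalkeka) insert -al- after the first vowel.
The other pattern: stems ending in -l insert -er- after the first vowel.
So veta → vealta.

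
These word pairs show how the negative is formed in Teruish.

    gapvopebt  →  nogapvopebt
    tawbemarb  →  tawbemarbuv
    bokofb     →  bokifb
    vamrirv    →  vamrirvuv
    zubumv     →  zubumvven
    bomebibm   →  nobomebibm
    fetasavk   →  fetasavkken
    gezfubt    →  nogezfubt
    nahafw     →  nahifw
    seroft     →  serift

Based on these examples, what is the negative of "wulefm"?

wulifm

seroft and gezfubt both end in -t yet inflect differently (serift, nogezfubt), so the final letter is not what conditions the rule; the second-to-last letter is.
"wulefm" has second-to-last letter 'f'. The stems whose second-to-last letter is 'f' (seroft → serift, nahafw → nahifw, bokofb → bokifb) change the last vowel to 'i'.
The other patterns: stems whose second-to-last letter is 'm' or 'v' double the final consonant and add -en; stems whose second-to-last letter is 'b' add the prefix no-; stems whose second-to-last letter is 'r' add -uv.
So wulefm → wulifm.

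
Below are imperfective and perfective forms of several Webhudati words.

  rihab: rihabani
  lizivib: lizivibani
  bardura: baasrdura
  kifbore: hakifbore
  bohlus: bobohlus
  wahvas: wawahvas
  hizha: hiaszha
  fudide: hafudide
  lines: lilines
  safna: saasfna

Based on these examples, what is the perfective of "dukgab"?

dukgabani

wahvas and rihab both have last vowel 'a' yet inflect differently (wawahvas, rihabani), so the last vowel is not what conditions the rule; the final letter is.
"dukgab" ends in -b. The stems ending in -b (rihab → rihabani, lizivib → lizivibani) add -ani.
So dukgab → dukgabani.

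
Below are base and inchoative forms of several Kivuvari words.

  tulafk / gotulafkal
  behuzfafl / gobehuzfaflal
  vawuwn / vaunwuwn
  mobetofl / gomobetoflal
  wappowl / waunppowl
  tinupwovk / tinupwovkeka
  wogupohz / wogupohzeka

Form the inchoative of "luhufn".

goluhufnal

"luhufn" has second-to-last letter 'f'. The stems whose second-to-last letter is 'f' (behuzfafl → gobehuzfaflal, tulafk → gotulafkal, mobetofl → gomobetoflal) add go- … -al around the stem.
So luhufn → goluhufnal.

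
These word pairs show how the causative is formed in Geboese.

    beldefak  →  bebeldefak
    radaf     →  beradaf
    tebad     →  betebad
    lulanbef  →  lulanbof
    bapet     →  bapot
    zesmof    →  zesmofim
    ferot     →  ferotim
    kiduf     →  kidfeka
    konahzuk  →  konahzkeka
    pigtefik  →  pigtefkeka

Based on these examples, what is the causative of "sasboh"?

sasbohim

radaf and lulanbef both end in -f yet inflect differently (beradaf, lulanbof), so the final letter is not what conditions the rule; the last vowel is.
"sasboh" has last vowel 'o'. The stems whose last vowel is 'o' (zesmof → zesmofim, ferot → ferotim) add -im.
The other patterns: stems whose last vowel is 'a' add the prefix be-; stems whose last vowel is 'e' change the last vowel to 'o'; stems whose last vowel is 'i' or 'u' delete the last vowel and add -eka.
So sasboh → sasbohim.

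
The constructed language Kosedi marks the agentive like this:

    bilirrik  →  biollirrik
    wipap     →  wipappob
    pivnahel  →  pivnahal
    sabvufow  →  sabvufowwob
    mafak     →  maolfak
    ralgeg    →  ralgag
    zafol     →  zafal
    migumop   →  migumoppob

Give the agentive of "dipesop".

dipesoppob

wipap and mafak both have last vowel 'a' yet inflect differently (wipappob, maolfak), so the last vowel is not what conditions the rule; the final letter is.
"dipesop" ends in -p. The stems ending in -p (migumop → migumoppob, wipap → wipappob) double the final consonant and add -ob.
The other patterns: stems ending in -k insert -ol- after the first vowel; stems ending in -g or -l change the last vowel to 'a'.
So dipesop → dipesoppob.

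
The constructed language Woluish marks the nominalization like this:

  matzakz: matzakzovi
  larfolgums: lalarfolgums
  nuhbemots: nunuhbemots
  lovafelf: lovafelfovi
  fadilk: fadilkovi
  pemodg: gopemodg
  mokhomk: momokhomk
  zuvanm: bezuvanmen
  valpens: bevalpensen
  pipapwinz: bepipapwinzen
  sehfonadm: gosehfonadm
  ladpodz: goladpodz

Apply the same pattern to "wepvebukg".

"wepvebukg" has second-to-last letter 'k'. The one such stem in the data (matzakz → matzakzovi) adds -ovi, so the same rule applies.
So wepvebukg → wepvebukgovi.

wepvebukgovi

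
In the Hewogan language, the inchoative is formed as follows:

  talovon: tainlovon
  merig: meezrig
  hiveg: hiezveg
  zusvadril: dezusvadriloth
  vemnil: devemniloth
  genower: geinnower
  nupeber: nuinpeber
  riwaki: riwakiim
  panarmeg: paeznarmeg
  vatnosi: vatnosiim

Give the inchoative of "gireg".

vemnil and riwaki both have last vowel 'i' yet inflect differently (devemniloth, riwakiim), so the last vowel is not what conditions the rule; the final letter is.
"gireg" ends in -g. The stems ending in -g (merig → meezrig, panarmeg → paeznarmeg, hiveg → hiezveg) insert -ez- after the first vowel.
The other patterns: stems ending in -n or -r insert -in- after the first vowel; stems ending in -l add de- … -oth around the stem; stems ending in -i add -im.
So gireg → giezreg.

giezreg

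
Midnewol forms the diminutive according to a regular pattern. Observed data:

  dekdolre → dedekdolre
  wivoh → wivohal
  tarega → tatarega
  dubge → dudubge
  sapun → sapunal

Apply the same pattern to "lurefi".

dubge and wivoh both have 2 vowels yet inflect differently (dudubge, wivohal), so the number of vowels is not what conditions the rule; whether the stem ends in a vowel or a consonant is.
"lurefi" ends in a vowel. The stems ending in a vowel (dekdolre → dedekdolre, tarega → tatarega, dubge → dudubge) repeat the first consonant+vowel as a prefix.
The other pattern: stems ending in a consonant add -al.
So lurefi → lulurefi.

lulurefi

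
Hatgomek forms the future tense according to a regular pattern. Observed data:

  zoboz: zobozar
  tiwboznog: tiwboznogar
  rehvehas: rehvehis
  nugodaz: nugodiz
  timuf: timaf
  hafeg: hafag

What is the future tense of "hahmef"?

hahmaf

"hahmef" has last vowel 'e'. The one such stem in the data (hafeg → hafag) changes the last vowel to 'a' (as does timuf), so the same rule applies.
The other patterns: stems whose last vowel is 'o' add -ar; stems whose last vowel is 'a' change the last vowel to 'i'.
So hahmef → hahmaf.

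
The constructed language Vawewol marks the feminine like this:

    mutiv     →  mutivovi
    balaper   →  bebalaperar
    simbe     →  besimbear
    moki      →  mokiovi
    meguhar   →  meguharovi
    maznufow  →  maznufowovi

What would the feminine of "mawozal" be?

"mawozal" begins with m-. The stems beginning with m- (mutiv → mutivovi, meguhar → meguharovi, maznufow → maznufowovi) add -ovi.
The other pattern: stems beginning with b- or s- add be- … -ar around the stem.
So mawozal → mawozalovi.

mawozalovi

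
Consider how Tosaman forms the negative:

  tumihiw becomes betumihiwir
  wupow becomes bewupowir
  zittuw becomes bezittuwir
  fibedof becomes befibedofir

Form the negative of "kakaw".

bekakawir

Every pair shown (tumihiw → betumihiwir, wupow → bewupowir, zittuw → bezittuwir, …) follows the same rule: add be- … -ir around the stem.
So kakaw → bekakawir.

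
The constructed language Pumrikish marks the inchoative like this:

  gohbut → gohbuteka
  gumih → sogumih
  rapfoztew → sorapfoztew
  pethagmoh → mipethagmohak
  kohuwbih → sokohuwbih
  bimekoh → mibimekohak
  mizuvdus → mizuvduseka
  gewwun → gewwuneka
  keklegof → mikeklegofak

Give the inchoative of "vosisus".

vosisuseka

pethagmoh and kohuwbih both end in -h yet inflect differently (mipethagmohak, sokohuwbih), so the final letter is not what conditions the rule; the last vowel is.
"vosisus" has last vowel 'u'. The stems whose last vowel is 'u' (mizuvdus → mizuvduseka, gewwun → gewwuneka, gohbut → gohbuteka) add -eka.
So vosisus → vosisuseka.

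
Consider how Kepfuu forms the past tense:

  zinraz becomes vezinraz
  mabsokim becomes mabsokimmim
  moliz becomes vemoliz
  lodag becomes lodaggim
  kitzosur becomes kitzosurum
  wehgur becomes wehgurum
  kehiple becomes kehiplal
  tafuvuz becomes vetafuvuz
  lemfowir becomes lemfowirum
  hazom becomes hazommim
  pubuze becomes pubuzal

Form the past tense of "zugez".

lemfowir and moliz both have last vowel 'i' yet inflect differently (lemfowirum, vemoliz), so the last vowel is not what conditions the rule; the final letter is.
"zugez" ends in -z. The stems ending in -z (moliz → vemoliz, zinraz → vezinraz, tafuvuz → vetafuvuz) add the prefix ve-.
So zugez → vezugez.

vezugez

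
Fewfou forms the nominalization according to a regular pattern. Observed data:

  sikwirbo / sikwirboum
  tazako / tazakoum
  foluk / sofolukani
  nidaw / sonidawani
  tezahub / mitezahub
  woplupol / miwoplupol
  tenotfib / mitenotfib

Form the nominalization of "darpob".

foluk and tezahub both have last vowel 'u' yet inflect differently (sofolukani, mitezahub), so the last vowel is not what conditions the rule; the final letter is.
"darpob" ends in -b. The stems ending in -b (tezahub → mitezahub, tenotfib → mitenotfib) add the prefix mi-.
The other patterns: stems ending in -o add -um; stems ending in -k or -w add so- … -ani around the stem.
So darpob → midarpob.

midarpob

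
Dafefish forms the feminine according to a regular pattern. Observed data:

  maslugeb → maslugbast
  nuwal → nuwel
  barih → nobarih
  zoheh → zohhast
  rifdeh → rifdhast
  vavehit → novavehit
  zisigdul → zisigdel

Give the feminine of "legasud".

legased

zoheh and barih both end in -h yet inflect differently (zohhast, nobarih), so the final letter is not what conditions the rule; the last vowel is.
"legasud" has last vowel 'u'. The one such stem in the data (zisigdul → zisigdel) changes the last vowel to 'e' (as does nuwal), so the same rule applies.
The other patterns: stems whose last vowel is 'e' delete the last vowel and add -ast; stems whose last vowel is 'i' add the prefix no-.
So legasud → legased.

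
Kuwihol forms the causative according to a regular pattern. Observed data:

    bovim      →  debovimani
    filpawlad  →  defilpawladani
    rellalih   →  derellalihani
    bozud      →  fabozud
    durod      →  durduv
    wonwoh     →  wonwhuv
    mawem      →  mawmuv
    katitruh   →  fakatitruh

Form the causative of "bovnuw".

fabovnuw

bozud and filpawlad both end in -d yet inflect differently (fabozud, defilpawladani), so the final letter is not what conditions the rule; the last vowel is.
"bovnuw" has last vowel 'u'. The stems whose last vowel is 'u' (katitruh → fakatitruh, bozud → fabozud) add the prefix fa-.
The other patterns: stems whose last vowel is 'a' or 'i' add de- … -ani around the stem; stems whose last vowel is 'e' or 'o' delete the last vowel and add -uv.
So bovnuw → fabovnuw.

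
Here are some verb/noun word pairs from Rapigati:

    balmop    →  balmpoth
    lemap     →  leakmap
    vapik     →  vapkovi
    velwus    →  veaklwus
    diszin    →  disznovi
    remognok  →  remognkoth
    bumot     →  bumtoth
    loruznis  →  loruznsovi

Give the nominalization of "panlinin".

vapik and remognok both end in -k yet inflect differently (vapkovi, remognkoth), so the final letter is not what conditions the rule; the last vowel is.
"panlinin" has last vowel 'i'. The stems whose last vowel is 'i' (diszin → disznovi, loruznis → loruznsovi, vapik → vapkovi) delete the last vowel and add -ovi.
So panlinin → panlinnovi.

panlinnovi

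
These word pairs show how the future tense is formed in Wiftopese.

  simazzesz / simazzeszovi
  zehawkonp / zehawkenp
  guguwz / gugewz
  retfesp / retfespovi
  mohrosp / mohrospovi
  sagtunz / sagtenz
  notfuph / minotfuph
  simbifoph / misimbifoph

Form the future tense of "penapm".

mipenapm

simazzesz and sagtunz both end in -z yet inflect differently (simazzeszovi, sagtenz), so the final letter is not what conditions the rule; the second-to-last letter is.
"penapm" has second-to-last letter 'p'. The stems whose second-to-last letter is 'p' (notfuph → minotfuph, simbifoph → misimbifoph) add the prefix mi-.
The other patterns: stems whose second-to-last letter is 's' add -ovi; stems whose second-to-last letter is 'n' or 'w' change the last vowel to 'e'.
So penapm → mipenapm.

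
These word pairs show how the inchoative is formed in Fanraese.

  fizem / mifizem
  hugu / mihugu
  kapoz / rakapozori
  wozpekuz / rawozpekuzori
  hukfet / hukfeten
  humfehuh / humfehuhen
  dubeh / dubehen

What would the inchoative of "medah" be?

hugu and wozpekuz both have last vowel 'u' yet inflect differently (mihugu, rawozpekuzori), so the last vowel is not what conditions the rule; the final letter is.
"medah" ends in -h. The stems ending in -h (humfehuh → humfehuhen, dubeh → dubehen) add -en.
So medah → medahen.

medahen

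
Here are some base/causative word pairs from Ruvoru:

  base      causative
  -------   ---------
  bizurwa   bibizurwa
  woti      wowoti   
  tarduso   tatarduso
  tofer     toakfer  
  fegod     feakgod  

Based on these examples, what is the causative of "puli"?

pupuli

tarduso and fegod both have last vowel 'o' yet inflect differently (tatarduso, feakgod), so the last vowel is not what conditions the rule; whether the stem ends in a vowel or a consonant is.
"puli" ends in a vowel. The stems ending in a vowel (bizurwa → bibizurwa, woti → wowoti, tarduso → tatarduso) repeat the first consonant+vowel as a prefix.
The other pattern: stems ending in a consonant insert -ak- after the first vowel.
So puli → pupuli.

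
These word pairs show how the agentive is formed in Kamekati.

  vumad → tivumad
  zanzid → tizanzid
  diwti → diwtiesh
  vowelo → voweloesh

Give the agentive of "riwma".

zanzid and diwti both have last vowel 'i' yet inflect differently (tizanzid, diwtiesh), so the last vowel is not what conditions the rule; whether the stem ends in a vowel or a consonant is.
"riwma" ends in a vowel. The stems ending in a vowel (diwti → diwtiesh, vowelo → voweloesh) add -esh.
So riwma → riwmaesh.

riwmaesh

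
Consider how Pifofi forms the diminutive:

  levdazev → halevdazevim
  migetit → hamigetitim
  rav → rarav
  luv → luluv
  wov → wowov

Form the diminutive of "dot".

levdazev and rav both end in -v yet inflect differently (halevdazevim, rarav), so the final letter is not what conditions the rule; the number of vowels is.
"dot" has 1 vowel. The stems with 1 vowel (rav → rarav, luv → luluv, wov → wowov) repeat the first consonant+vowel as a prefix.
The other pattern: stems with 3 vowels add ha- … -im around the stem.
So dot → dodot.

dodot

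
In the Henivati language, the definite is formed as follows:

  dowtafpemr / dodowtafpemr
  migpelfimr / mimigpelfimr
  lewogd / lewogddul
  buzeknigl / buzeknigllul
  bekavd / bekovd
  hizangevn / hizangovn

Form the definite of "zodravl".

zodrovl

lewogd and bekavd both end in -d yet inflect differently (lewogddul, bekovd), so the final letter is not what conditions the rule; the second-to-last letter is.
"zodravl" has second-to-last letter 'v'. The stems whose second-to-last letter is 'v' (hizangevn → hizangovn, bekavd → bekovd) change the last vowel to 'o'.
So zodravl → zodrovl.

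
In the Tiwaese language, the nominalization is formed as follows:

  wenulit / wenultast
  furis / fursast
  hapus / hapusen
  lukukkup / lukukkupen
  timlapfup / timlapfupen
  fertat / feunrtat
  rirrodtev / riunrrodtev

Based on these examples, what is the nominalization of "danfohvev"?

"danfohvev" has last vowel 'e'. The one such stem in the data (rirrodtev → riunrrodtev) inserts -un- after the first vowel (as does fertat), so the same rule applies.
The other patterns: stems whose last vowel is 'i' delete the last vowel and add -ast; stems whose last vowel is 'u' add -en.
So danfohvev → daunnfohvev.

daunnfohvev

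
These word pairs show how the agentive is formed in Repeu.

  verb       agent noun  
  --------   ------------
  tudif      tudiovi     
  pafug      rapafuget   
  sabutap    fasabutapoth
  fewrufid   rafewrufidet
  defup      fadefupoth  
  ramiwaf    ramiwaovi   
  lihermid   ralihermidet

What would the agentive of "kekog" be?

rakekoget

ramiwaf and sabutap both have last vowel 'a' yet inflect differently (ramiwaovi, fasabutapoth), so the last vowel is not what conditions the rule; the final letter is.
"kekog" ends in -g. The one such stem in the data (pafug → rapafuget) adds ra- … -et around the stem, so the same rule applies.
So kekog → rakekoget.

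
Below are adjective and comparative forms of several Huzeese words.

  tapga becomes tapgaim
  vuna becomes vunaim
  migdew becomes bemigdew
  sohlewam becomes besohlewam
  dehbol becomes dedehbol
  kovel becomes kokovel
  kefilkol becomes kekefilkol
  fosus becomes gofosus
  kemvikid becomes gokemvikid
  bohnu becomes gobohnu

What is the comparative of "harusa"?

tapga and sohlewam both have last vowel 'a' yet inflect differently (tapgaim, besohlewam), so the last vowel is not what conditions the rule; the final letter is.
"harusa" ends in -a. The stems ending in -a (tapga → tapgaim, vuna → vunaim) add -im.
The other patterns: stems ending in -m or -w add the prefix be-; stems ending in -l repeat the first consonant+vowel as a prefix; stems ending in -d, -s or -u add the prefix go-.
So harusa → harusaim.

harusaim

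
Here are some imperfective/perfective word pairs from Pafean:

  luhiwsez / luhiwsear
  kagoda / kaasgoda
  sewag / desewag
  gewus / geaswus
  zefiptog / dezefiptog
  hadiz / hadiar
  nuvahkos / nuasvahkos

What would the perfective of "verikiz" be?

"verikiz" ends in -z. The stems ending in -z (hadiz → hadiar, luhiwsez → luhiwsear) drop the final letter and add -ar.
So verikiz → verikiar.

verikiar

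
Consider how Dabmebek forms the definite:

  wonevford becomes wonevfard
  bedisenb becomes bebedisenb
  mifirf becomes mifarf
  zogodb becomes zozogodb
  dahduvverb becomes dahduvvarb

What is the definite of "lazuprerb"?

"lazuprerb" has second-to-last letter 'r'. The stems whose second-to-last letter is 'r' (dahduvverb → dahduvvarb, wonevford → wonevfard, mifirf → mifarf) change the last vowel to 'a'.
The other pattern: stems whose second-to-last letter is 'd' or 'n' repeat the first consonant+vowel as a prefix.
So lazuprerb → lazuprarb.

lazuprarb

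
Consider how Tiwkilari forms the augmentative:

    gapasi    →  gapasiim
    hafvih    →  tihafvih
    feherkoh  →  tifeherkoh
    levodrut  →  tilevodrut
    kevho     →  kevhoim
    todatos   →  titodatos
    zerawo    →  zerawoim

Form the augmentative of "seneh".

tiseneh

"seneh" ends in a consonant. The stems ending in a consonant (levodrut → tilevodrut, hafvih → tihafvih, todatos → titodatos) add the prefix ti-.
The other pattern: stems ending in a vowel add -im.
So seneh → tiseneh.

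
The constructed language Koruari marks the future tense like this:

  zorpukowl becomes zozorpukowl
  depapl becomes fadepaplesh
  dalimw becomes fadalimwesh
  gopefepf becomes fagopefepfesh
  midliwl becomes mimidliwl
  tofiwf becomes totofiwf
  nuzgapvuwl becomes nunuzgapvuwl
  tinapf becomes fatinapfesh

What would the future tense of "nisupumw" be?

"nisupumw" has second-to-last letter 'm'. The one such stem in the data (dalimw → fadalimwesh) adds fa- … -esh around the stem, so the same rule applies.
So nisupumw → fanisupumwesh.

fanisupumwesh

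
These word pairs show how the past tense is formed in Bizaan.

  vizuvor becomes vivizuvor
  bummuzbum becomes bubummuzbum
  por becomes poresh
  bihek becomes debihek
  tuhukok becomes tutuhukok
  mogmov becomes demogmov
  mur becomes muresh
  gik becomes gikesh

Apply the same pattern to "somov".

"somov" has 2 vowels. The stems with 2 vowels (bihek → debihek, mogmov → demogmov) add the prefix de-.
So somov → desomov.

desomov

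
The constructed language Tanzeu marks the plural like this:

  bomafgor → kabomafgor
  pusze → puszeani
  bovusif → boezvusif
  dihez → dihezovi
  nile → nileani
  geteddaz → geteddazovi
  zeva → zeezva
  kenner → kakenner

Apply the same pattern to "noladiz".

noladizovi

"noladiz" ends in -z. The stems ending in -z (geteddaz → geteddazovi, dihez → dihezovi) add -ovi.
The other patterns: stems ending in -r add the prefix ka-; stems ending in -e add -ani; stems ending in -a or -f insert -ez- after the first vowel.
So noladiz → noladizovi.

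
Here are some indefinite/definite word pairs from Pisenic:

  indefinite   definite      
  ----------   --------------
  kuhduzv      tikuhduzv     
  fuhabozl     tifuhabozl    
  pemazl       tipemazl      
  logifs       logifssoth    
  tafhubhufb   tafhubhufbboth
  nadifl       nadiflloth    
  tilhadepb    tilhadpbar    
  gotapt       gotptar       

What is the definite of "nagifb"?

"nagifb" has second-to-last letter 'f'. The stems whose second-to-last letter is 'f' (logifs → logifssoth, tafhubhufb → tafhubhufbboth, nadifl → nadiflloth) double the final consonant and add -oth.
So nagifb → nagifbboth.

nagifbboth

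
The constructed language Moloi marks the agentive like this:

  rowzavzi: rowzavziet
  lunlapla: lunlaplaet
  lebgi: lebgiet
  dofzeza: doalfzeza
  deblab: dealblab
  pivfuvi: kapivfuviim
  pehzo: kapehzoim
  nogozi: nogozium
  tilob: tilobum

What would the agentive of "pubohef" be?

kapubohefim

lunlapla and dofzeza both end in -a yet inflect differently (lunlaplaet, doalfzeza), so the final letter is not what conditions the rule; the first letter is.
"pubohef" begins with p-. The stems beginning with p- (pivfuvi → kapivfuviim, pehzo → kapehzoim) add ka- … -im around the stem.
The other patterns: stems beginning with l- or r- add -et; stems beginning with d- insert -al- after the first vowel; stems beginning with n- or t- add -um.
So pubohef → kapubohefim.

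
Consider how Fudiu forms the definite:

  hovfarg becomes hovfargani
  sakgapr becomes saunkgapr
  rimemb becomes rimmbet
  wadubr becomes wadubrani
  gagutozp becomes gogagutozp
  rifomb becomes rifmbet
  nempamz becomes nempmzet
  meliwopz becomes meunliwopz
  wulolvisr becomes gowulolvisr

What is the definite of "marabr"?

"marabr" has second-to-last letter 'b'. The one such stem in the data (wadubr → wadubrani) adds -ani, so the same rule applies.
The other patterns: stems whose second-to-last letter is 'p' insert -un- after the first vowel; stems whose second-to-last letter is 's' or 'z' add the prefix go-; stems whose second-to-last letter is 'm' delete the last vowel and add -et.
So marabr → marabrani.

marabrani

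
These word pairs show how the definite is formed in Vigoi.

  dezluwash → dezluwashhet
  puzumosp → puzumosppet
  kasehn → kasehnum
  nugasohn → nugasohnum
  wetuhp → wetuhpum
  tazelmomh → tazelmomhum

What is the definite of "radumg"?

dezluwash and tazelmomh both end in -h yet inflect differently (dezluwashhet, tazelmomhum), so the final letter is not what conditions the rule; the second-to-last letter is.
"radumg" has second-to-last letter 'm'. The one such stem in the data (tazelmomh → tazelmomhum) adds -um, so the same rule applies.
So radumg → radumgum.

radumgum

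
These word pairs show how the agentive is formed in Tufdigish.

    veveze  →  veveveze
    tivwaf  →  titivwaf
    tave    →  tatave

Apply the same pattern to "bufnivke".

Every pair shown (veveze → veveveze, tivwaf → titivwaf, tave → tatave) follows the same rule: repeat the first consonant+vowel as a prefix.
So bufnivke → bubufnivke.

bubufnivke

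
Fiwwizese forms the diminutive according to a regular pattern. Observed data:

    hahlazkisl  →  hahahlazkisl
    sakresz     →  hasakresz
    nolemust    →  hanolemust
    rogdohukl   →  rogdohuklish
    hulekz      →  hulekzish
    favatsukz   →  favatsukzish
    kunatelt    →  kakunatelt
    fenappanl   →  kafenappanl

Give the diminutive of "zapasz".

hazapasz

hahlazkisl and rogdohukl both end in -l yet inflect differently (hahahlazkisl, rogdohuklish), so the final letter is not what conditions the rule; the second-to-last letter is.
"zapasz" has second-to-last letter 's'. The stems whose second-to-last letter is 's' (hahlazkisl → hahahlazkisl, sakresz → hasakresz, nolemust → hanolemust) add the prefix ha-.
The other patterns: stems whose second-to-last letter is 'k' add -ish; stems whose second-to-last letter is 'l' or 'n' add the prefix ka-.
So zapasz → hazapasz.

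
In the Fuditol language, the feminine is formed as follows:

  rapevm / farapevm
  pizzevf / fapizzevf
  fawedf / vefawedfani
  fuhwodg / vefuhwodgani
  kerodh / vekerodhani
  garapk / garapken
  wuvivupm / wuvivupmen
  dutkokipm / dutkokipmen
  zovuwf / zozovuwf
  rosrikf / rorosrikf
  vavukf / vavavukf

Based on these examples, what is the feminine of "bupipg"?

bupipgen

pizzevf and fawedf both end in -f yet inflect differently (fapizzevf, vefawedfani), so the final letter is not what conditions the rule; the second-to-last letter is.
"bupipg" has second-to-last letter 'p'. The stems whose second-to-last letter is 'p' (garapk → garapken, wuvivupm → wuvivupmen, dutkokipm → dutkokipmen) add -en.
So bupipg → bupipgen.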